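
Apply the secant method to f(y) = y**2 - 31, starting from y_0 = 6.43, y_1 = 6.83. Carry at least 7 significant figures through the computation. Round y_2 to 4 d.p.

5.6498

f(y_0) = 10.344900, f(y_1) = 15.648900
y_2 = 6.830000 - (15.648900)·(6.830000 - 6.430000)/(15.648900 - (10.344900)) = 5.649842; f(y_2) = 0.920710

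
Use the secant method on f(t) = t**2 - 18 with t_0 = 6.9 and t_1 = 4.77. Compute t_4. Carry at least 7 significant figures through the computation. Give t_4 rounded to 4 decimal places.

f(t_0) = 29.610000, f(t_1) = 4.752900
t_2 = 4.770000 - (4.752900)·(4.770000 - 6.900000)/(4.752900 - (29.610000)) = 4.362725; f(t_2) = 1.033369
t_3 = 4.362725 - (1.033369)·(4.362725 - 4.770000)/(1.033369 - (4.752900)) = 4.249575; f(t_3) = 0.058886
t_4 = 4.249575 - (0.058886)·(4.249575 - 4.362725)/(0.058886 - (1.033369)) = 4.242737; f(t_4) = 0.000820

4.2427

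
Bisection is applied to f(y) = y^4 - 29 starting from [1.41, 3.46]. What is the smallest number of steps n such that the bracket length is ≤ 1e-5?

18

Initial width b − a = 3.46 − 1.41 = 2.050000.
After n steps the width is (b−a)/2^n; need (b−a)/2^n ≤ 1e-5.
So n ≥ log₂(2.050000/1e-5) = log₂(205000.0000) ≈ 17.6453.
Hence n = 18.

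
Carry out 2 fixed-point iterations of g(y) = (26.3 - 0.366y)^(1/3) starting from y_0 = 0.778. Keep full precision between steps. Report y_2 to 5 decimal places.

y_1 = g(0.778000) = 2.963075
y_2 = g(2.963075) = 2.932396

2.93240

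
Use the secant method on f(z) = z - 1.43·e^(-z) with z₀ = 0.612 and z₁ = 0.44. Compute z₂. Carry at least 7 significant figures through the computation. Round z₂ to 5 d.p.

0.70053

Secant update: z_(k+1) = z_k − f(z_k)·(z_k − z_(k-1))/(f(z_k) − f(z_(k-1))).
f(z_0) = -0.163439, f(z_1) = -0.480972
z_2 = 0.440000 - (-0.480972)·(0.440000 - 0.612000)/(-0.480972 - (-0.163439)) = 0.700531; f(z_2) = -0.009209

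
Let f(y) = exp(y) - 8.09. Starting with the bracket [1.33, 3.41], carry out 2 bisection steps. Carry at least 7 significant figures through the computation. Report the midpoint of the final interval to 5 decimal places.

2.11000

f(1.330000) = -4.308957, f(3.410000) = 22.175244 (opposite signs)
step 1: m = 2.370000, f(m) = 2.607392 > 0 → root in [1.330000, 2.370000]
step 2: m = 1.850000, f(m) = -1.730180 < 0 → root in [1.850000, 2.370000]
Midpoint of [1.850000, 2.370000] = 2.110000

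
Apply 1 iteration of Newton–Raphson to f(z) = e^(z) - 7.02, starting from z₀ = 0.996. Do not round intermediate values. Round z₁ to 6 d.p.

f'(z) = e^(z)
z_0 = 0.996000: f = -4.312570, f' = 2.707430 → z_1 = 0.996000 - (-4.312570)/(2.707430) = 2.588864

2.588864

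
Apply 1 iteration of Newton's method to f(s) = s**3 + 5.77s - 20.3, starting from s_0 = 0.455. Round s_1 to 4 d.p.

Newton update: s ← s − f(s)/f'(s).
f'(s) = 3s**2 + 5.77
s_0 = 0.455000: f = -17.580454, f' = 6.391075 → s_1 = 0.455000 - (-17.580454)/(6.391075) = 3.205782

3.2058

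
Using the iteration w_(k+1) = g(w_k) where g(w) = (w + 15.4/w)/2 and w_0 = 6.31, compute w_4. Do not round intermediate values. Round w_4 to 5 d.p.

w_1 = g(6.310000) = 4.375285
w_2 = g(4.375285) = 3.947528
w_3 = g(3.947528) = 3.924352
w_4 = g(3.924352) = 3.924283

3.92428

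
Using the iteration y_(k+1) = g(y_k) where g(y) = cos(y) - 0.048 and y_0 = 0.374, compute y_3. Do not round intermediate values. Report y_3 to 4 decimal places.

y_1 = g(0.374000) = 0.882873
y_2 = g(0.882873) = 0.586934
y_3 = g(0.586934) = 0.784643

0.7846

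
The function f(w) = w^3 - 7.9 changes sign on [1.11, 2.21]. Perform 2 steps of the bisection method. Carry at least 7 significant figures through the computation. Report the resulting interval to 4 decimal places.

[1.9350, 2.2100]

f(1.110000) = -6.532369, f(2.210000) = 2.893861 (opposite signs)
step 1: m = 1.660000, f(m) = -3.325704 < 0 → root in [1.660000, 2.210000]
step 2: m = 1.935000, f(m) = -0.654925 < 0 → root in [1.935000, 2.210000]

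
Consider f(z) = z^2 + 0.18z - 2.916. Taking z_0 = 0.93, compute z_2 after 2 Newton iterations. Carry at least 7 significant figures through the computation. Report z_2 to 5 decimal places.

f'(z) = 2z + 0.18
z_0 = 0.930000: f = -1.883700, f' = 2.040000 → z_1 = 0.930000 - (-1.883700)/(2.040000) = 1.853382
z_1 = 1.853382: f = 0.852635, f' = 3.886765 → z_2 = 1.853382 - (0.852635)/(3.886765) = 1.634014

1.63401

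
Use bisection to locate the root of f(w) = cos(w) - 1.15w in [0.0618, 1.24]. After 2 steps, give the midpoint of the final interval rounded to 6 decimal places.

f(0.061800) = 0.927021, f(1.240000) = -1.101204 (opposite signs)
step 1: m = 0.650900, f(m) = 0.047004 > 0 → root in [0.650900, 1.240000]
step 2: m = 0.945450, f(m) = -0.501889 < 0 → root in [0.650900, 0.945450]
Midpoint of [0.650900, 0.945450] = 0.798175

0.798175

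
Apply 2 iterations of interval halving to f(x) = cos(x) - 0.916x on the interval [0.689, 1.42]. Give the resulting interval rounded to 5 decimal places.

[0.68900, 0.87175]

f(0.689000) = 0.140758, f(1.420000) = -1.150495 (opposite signs)
step 1: m = 1.054500, f(m) = -0.472259 < 0 → root in [0.689000, 1.054500]
step 2: m = 0.871750, f(m) = -0.155035 < 0 → root in [0.689000, 0.871750]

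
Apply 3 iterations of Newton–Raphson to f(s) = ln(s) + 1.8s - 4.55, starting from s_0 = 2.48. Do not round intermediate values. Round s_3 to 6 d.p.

2.112336

f'(s) = 1/s + 1.8
s_0 = 2.480000: f = 0.822259, f' = 2.203226 → s_1 = 2.480000 - (0.822259)/(2.203226) = 2.106793
s_1 = 2.106793: f = -0.012605, f' = 2.274655 → s_2 = 2.106793 - (-0.012605)/(2.274655) = 2.112335
s_2 = 2.112335: f = -0.000003, f' = 2.273410 → s_3 = 2.112335 - (-0.000003)/(2.273410) = 2.112336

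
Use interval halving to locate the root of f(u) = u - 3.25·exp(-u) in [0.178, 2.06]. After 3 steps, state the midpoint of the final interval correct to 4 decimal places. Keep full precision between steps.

1.0014

f(0.178000) = -2.542063, f(2.060000) = 1.645775 (opposite signs)
step 1: m = 1.119000, f(m) = 0.057530 > 0 → root in [0.178000, 1.119000]
step 2: m = 0.648500, f(m) = -1.050696 < 0 → root in [0.648500, 1.119000]
step 3: m = 0.883750, f(m) = -0.459249 < 0 → root in [0.883750, 1.119000]
Midpoint of [0.883750, 1.119000] = 1.001375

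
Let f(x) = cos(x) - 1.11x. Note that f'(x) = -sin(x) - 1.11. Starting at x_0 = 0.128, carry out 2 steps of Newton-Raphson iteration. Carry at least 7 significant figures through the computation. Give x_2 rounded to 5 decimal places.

0.69593

x_0 = 0.128000: f = 0.849739, f' = -1.237651 → x_1 = 0.128000 - (0.849739)/(-1.237651) = 0.814574
x_1 = 0.814574: f = -0.217999, f' = -1.837434 → x_2 = 0.814574 - (-0.217999)/(-1.837434) = 0.695931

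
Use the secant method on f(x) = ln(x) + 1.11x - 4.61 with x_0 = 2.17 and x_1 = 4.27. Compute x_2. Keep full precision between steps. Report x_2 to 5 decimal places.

f(x_0) = -1.426573, f(x_1) = 1.581314
x_2 = 4.270000 - (1.581314)·(4.270000 - 2.170000)/(1.581314 - (-1.426573)) = 3.165983; f(x_2) = 0.056704

3.16598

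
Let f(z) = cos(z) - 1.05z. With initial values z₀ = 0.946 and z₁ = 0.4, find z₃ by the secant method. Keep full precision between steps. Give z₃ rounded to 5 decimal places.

0.71893

f(z_0) = -0.408368, f(z_1) = 0.501061
z_2 = 0.400000 - (0.501061)·(0.400000 - 0.946000)/(0.501061 - (-0.408368)) = 0.700825; f(z_2) = 0.028444
z_3 = 0.700825 - (0.028444)·(0.700825 - 0.400000)/(0.028444 - (0.501061)) = 0.718930; f(z_3) = -0.002366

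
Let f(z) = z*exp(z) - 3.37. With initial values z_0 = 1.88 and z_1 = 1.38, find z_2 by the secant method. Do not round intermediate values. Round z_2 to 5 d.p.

f(z_0) = 8.950589, f(z_1) = 2.115364
z_2 = 1.380000 - (2.115364)·(1.380000 - 1.880000)/(2.115364 - (8.950589)) = 1.225260; f(z_2) = 0.802074

1.22526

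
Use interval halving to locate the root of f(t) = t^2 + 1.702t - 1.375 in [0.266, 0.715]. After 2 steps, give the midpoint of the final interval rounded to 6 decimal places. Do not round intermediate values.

0.546625

f(0.266000) = -0.851512, f(0.715000) = 0.353155 (opposite signs)
step 1: m = 0.490500, f(m) = -0.299579 < 0 → root in [0.490500, 0.715000]
step 2: m = 0.602750, f(m) = 0.014188 > 0 → root in [0.490500, 0.602750]
Midpoint of [0.490500, 0.602750] = 0.546625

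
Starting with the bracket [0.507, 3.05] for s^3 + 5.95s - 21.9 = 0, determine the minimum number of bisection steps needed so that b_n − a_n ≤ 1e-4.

Initial width b − a = 3.05 − 0.507 = 2.543000.
After n steps the width is (b−a)/2^n; need (b−a)/2^n ≤ 1e-4.
So n ≥ log₂(2.543000/1e-4) = log₂(25430.0000) ≈ 14.6342.
Hence n = 15.

15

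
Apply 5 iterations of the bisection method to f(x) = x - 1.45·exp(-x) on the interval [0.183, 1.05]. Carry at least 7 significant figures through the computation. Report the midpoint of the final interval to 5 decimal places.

0.71133

f(0.183000) = -1.024514, f(1.050000) = 0.542590 (opposite signs)
step 1: m = 0.616500, f(m) = -0.166254 < 0 → root in [0.616500, 1.050000]
step 2: m = 0.833250, f(m) = 0.203030 > 0 → root in [0.616500, 0.833250]
step 3: m = 0.724875, f(m) = 0.022517 > 0 → root in [0.616500, 0.724875]
step 4: m = 0.670688, f(m) = -0.070780 < 0 → root in [0.670688, 0.724875]
step 5: m = 0.697781, f(m) = -0.023867 < 0 → root in [0.697781, 0.724875]
Midpoint of [0.697781, 0.724875] = 0.711328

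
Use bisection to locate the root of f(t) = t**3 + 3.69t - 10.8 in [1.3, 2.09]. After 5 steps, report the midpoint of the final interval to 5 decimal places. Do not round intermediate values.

1.65797

f(1.300000) = -3.806000, f(2.090000) = 6.041429 (opposite signs)
step 1: m = 1.695000, f(m) = 0.324327 > 0 → root in [1.300000, 1.695000]
step 2: m = 1.497500, f(m) = -1.916072 < 0 → root in [1.497500, 1.695000]
step 3: m = 1.596250, f(m) = -0.842570 < 0 → root in [1.596250, 1.695000]
step 4: m = 1.645625, f(m) = -0.271157 < 0 → root in [1.645625, 1.695000]
step 5: m = 1.670312, f(m) = 0.023531 > 0 → root in [1.645625, 1.670312]
Midpoint of [1.645625, 1.670312] = 1.657969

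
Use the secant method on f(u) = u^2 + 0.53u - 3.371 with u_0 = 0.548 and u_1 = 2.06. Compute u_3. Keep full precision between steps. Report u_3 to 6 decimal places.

f(u_0) = -2.780256, f(u_1) = 1.964400
u_2 = 2.060000 - (1.964400)·(2.060000 - 0.548000)/(1.964400 - (-2.780256)) = 1.433996; f(u_2) = -0.554637
u_3 = 1.433996 - (-0.554637)·(1.433996 - 2.060000)/(-0.554637 - (1.964400)) = 1.571829; f(u_3) = -0.067286

1.571829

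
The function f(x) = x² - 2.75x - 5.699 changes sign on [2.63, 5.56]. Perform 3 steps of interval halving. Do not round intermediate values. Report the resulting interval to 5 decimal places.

[4.09500, 4.46125]

f(2.630000) = -6.014600, f(5.560000) = 9.924600 (opposite signs)
step 1: m = 4.095000, f(m) = -0.191225 < 0 → root in [4.095000, 5.560000]
step 2: m = 4.827500, f(m) = 4.330131 > 0 → root in [4.095000, 4.827500]
step 3: m = 4.461250, f(m) = 1.935314 > 0 → root in [4.095000, 4.461250]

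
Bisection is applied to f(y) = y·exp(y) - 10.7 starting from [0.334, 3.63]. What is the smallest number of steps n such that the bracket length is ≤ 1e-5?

Initial width b − a = 3.63 − 0.334 = 3.296000.
After n steps the width is (b−a)/2^n; need (b−a)/2^n ≤ 1e-5.
So n ≥ log₂(3.296000/1e-5) = log₂(329600.0000) ≈ 18.3304.
Hence n = 19.

19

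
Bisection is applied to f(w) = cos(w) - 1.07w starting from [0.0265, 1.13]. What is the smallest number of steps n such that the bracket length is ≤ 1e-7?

Initial width b − a = 1.13 − 0.0265 = 1.103500.
After n steps the width is (b−a)/2^n; need (b−a)/2^n ≤ 1e-7.
So n ≥ log₂(1.103500/1e-7) = log₂(11035000.0000) ≈ 23.3956.
Hence n = 24.

24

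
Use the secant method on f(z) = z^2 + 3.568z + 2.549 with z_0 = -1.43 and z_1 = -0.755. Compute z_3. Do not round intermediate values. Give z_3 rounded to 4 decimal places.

-0.9979

Secant update: z_(k+1) = z_k − f(z_k)·(z_k − z_(k-1))/(f(z_k) − f(z_(k-1))).
f(z_0) = -0.508340, f(z_1) = 0.425185
z_2 = -0.755000 - (0.425185)·(-0.755000 - -1.430000)/(0.425185 - (-0.508340)) = -1.062437; f(z_2) = -0.113002
z_3 = -1.062437 - (-0.113002)·(-1.062437 - -0.755000)/(-0.113002 - (0.425185)) = -0.997885; f(z_3) = -0.015679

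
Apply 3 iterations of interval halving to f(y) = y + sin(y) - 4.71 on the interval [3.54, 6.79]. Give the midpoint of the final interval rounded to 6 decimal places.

5.368125

f(3.540000) = -1.557951, f(6.790000) = 2.565395 (opposite signs)
step 1: m = 5.165000, f(m) = -0.444308 < 0 → root in [5.165000, 6.790000]
step 2: m = 5.977500, f(m) = 0.966553 > 0 → root in [5.165000, 5.977500]
step 3: m = 5.571250, f(m) = 0.207950 > 0 → root in [5.165000, 5.571250]
Midpoint of [5.165000, 5.571250] = 5.368125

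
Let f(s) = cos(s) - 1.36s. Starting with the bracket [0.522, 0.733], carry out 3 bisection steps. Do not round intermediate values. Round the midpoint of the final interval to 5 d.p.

f(0.522000) = 0.156904, f(0.733000) = -0.253710 (opposite signs)
step 1: m = 0.627500, f(m) = -0.043902 < 0 → root in [0.522000, 0.627500]
step 2: m = 0.574750, f(m) = 0.057668 > 0 → root in [0.574750, 0.627500]
step 3: m = 0.601125, f(m) = 0.007170 > 0 → root in [0.601125, 0.627500]
Midpoint of [0.601125, 0.627500] = 0.614312

0.61431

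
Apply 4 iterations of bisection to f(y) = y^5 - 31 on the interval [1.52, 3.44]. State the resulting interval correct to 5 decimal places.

f(1.520000) = -22.886319, f(3.440000) = 450.717266 (opposite signs)
step 1: m = 2.480000, f(m) = 62.812002 > 0 → root in [1.520000, 2.480000]
step 2: m = 2.000000, f(m) = 1.000000 > 0 → root in [1.520000, 2.000000]
step 3: m = 1.760000, f(m) = -14.112579 < 0 → root in [1.760000, 2.000000]
step 4: m = 1.880000, f(m) = -7.515071 < 0 → root in [1.880000, 2.000000]

[1.88000, 2.00000]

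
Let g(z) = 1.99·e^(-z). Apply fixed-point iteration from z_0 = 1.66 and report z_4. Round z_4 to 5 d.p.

z_1 = g(1.660000) = 0.378377
z_2 = g(0.378377) = 1.363095
z_3 = g(1.363095) = 0.509176
z_4 = g(0.509176) = 1.195971

1.19597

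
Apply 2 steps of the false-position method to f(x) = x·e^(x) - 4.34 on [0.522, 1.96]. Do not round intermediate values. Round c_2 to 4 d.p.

1.0944

False-position update: c = (a·f(b) − b·f(a))/(f(b) − f(a)); replace the endpoint whose sign matches f(c).
f(0.522000) = -3.460224, f(1.960000) = 9.574681
step 1: c = 0.903729, f(c) = -2.108881 < 0 → new bracket [0.903729, 1.960000]
step 2: c = 1.094386, f(c) = -1.070690 < 0 → new bracket [1.094386, 1.960000]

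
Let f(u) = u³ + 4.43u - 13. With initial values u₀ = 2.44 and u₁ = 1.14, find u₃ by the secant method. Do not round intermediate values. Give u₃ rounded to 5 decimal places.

1.78309

Secant update: u_(k+1) = u_k − f(u_k)·(u_k − u_(k-1))/(f(u_k) − f(u_(k-1))).
f(u_0) = 12.335984, f(u_1) = -6.468256
u_2 = 1.140000 - (-6.468256)·(1.140000 - 2.440000)/(-6.468256 - (12.335984)) = 1.587172; f(u_2) = -1.970557
u_3 = 1.587172 - (-1.970557)·(1.587172 - 1.140000)/(-1.970557 - (-6.468256)) = 1.783090; f(u_3) = 0.568260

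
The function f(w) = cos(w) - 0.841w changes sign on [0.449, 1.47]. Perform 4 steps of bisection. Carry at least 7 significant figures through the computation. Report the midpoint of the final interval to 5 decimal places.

f(0.449000) = 0.523273, f(1.470000) = -1.135644 (opposite signs)
step 1: m = 0.959500, f(m) = -0.233010 < 0 → root in [0.449000, 0.959500]
step 2: m = 0.704250, f(m) = 0.169823 > 0 → root in [0.704250, 0.959500]
step 3: m = 0.831875, f(m) = -0.026116 < 0 → root in [0.704250, 0.831875]
step 4: m = 0.768063, f(m) = 0.073318 > 0 → root in [0.768063, 0.831875]
Midpoint of [0.768063, 0.831875] = 0.799969

0.79997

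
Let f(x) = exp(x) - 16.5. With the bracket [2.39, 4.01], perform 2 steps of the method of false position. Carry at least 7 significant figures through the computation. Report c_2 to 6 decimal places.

False-position update: c = (a·f(b) − b·f(a))/(f(b) − f(a)); replace the endpoint whose sign matches f(c).
f(2.390000) = -5.586506, f(4.010000) = 38.646871
step 1: c = 2.594600, f(c) = -3.108773 < 0 → new bracket [2.594600, 4.010000]
step 2: c = 2.699979, f(c) = -1.620587 < 0 → new bracket [2.699979, 4.010000]

2.699979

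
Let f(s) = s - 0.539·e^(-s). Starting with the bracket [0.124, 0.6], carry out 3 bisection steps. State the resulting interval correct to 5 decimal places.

f(0.124000) = -0.352142, f(0.600000) = 0.304191 (opposite signs)
step 1: m = 0.362000, f(m) = -0.013296 < 0 → root in [0.362000, 0.600000]
step 2: m = 0.481000, f(m) = 0.147809 > 0 → root in [0.362000, 0.481000]
step 3: m = 0.421500, f(m) = 0.067883 > 0 → root in [0.362000, 0.421500]

[0.36200, 0.42150]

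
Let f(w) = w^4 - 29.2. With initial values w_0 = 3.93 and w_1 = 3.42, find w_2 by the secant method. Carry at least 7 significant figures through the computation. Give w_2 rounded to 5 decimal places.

2.88059

f(w_0) = 209.344936, f(w_1) = 107.605773
w_2 = 3.420000 - (107.605773)·(3.420000 - 3.930000)/(107.605773 - (209.344936)) = 2.880592; f(w_2) = 39.653631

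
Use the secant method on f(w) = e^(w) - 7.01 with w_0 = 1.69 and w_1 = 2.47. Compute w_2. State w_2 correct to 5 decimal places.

f(w_0) = -1.590519, f(w_1) = 4.812447
w_2 = 2.470000 - (4.812447)·(2.470000 - 1.690000)/(4.812447 - (-1.590519)) = 1.883755; f(w_2) = -0.431842

1.88375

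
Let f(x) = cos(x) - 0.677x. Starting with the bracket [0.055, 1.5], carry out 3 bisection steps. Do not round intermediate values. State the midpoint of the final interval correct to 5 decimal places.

0.86781

f(0.055000) = 0.961253, f(1.500000) = -0.944763 (opposite signs)
step 1: m = 0.777500, f(m) = 0.186302 > 0 → root in [0.777500, 1.500000]
step 2: m = 1.138750, f(m) = -0.352204 < 0 → root in [0.777500, 1.138750]
step 3: m = 0.958125, f(m) = -0.073596 < 0 → root in [0.777500, 0.958125]
Midpoint of [0.777500, 0.958125] = 0.867812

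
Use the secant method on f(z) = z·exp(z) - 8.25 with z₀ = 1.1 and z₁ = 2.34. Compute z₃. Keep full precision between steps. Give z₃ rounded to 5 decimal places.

Secant update: z_(k+1) = z_k − f(z_k)·(z_k − z_(k-1))/(f(z_k) − f(z_(k-1))).
f(z_0) = -4.945417, f(z_1) = 16.042094
z_2 = 2.340000 - (16.042094)·(2.340000 - 1.100000)/(16.042094 - (-4.945417)) = 1.392189; f(z_2) = -2.648322
z_3 = 1.392189 - (-2.648322)·(1.392189 - 2.340000)/(-2.648322 - (16.042094)) = 1.526488; f(z_3) = -1.225121

1.52649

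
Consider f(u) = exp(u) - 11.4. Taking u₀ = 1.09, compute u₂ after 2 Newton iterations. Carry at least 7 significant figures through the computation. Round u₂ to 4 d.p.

f'(u) = exp(u)
u_0 = 1.090000: f = -8.425726, f' = 2.974274 → u_1 = 1.090000 - (-8.425726)/(2.974274) = 3.922868
u_1 = 3.922868: f = 39.145202, f' = 50.545202 → u_2 = 3.922868 - (39.145202)/(50.545202) = 3.148409

3.1484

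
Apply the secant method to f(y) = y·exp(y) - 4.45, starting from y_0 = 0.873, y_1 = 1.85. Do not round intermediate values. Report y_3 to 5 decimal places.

1.20583

f(y_0) = -2.359966, f(y_1) = 7.315666
y_2 = 1.850000 - (7.315666)·(1.850000 - 0.873000)/(7.315666 - (-2.359966)) = 1.111298; f(y_2) = -1.073542
y_3 = 1.111298 - (-1.073542)·(1.111298 - 1.850000)/(-1.073542 - (7.315666)) = 1.205828; f(y_3) = -0.423111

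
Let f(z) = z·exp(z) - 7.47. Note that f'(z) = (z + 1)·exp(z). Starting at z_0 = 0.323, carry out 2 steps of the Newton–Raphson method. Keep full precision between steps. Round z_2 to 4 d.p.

3.3826

Newton update: z ← z − f(z)/f'(z).
z_0 = 0.323000: f = -7.023851, f' = 1.827414 → z_1 = 0.323000 - (-7.023851)/(1.827414) = 4.166601
z_1 = 4.166601: f = 261.258649, f' = 333.224534 → z_2 = 4.166601 - (261.258649)/(333.224534) = 3.382570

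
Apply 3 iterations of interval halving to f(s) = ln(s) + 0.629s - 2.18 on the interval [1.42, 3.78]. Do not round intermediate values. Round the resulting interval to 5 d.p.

f(1.420000) = -0.936163, f(3.780000) = 1.527344 (opposite signs)
step 1: m = 2.600000, f(m) = 0.410911 > 0 → root in [1.420000, 2.600000]
step 2: m = 2.010000, f(m) = -0.217575 < 0 → root in [2.010000, 2.600000]
step 3: m = 2.305000, f(m) = 0.104926 > 0 → root in [2.010000, 2.305000]

[2.01000, 2.30500]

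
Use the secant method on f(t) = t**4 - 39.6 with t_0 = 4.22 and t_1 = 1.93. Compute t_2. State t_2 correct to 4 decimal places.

f(t_0) = 277.539111, f(t_1) = -25.725120
t_2 = 1.930000 - (-25.725120)·(1.930000 - 4.220000)/(-25.725120 - (277.539111)) = 2.124255; f(t_2) = -19.237720

2.1243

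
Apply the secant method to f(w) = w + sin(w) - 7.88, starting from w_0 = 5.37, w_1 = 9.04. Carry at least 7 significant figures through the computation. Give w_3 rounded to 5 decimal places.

Secant update: w_(k+1) = w_k − f(w_k)·(w_k − w_(k-1))/(f(w_k) − f(w_(k-1))).
f(w_0) = -3.301455, f(w_1) = 1.535353
w_2 = 9.040000 - (1.535353)·(9.040000 - 5.370000)/(1.535353 - (-3.301455)) = 7.875028; f(w_2) = 0.994806
w_3 = 7.875028 - (0.994806)·(7.875028 - 9.040000)/(0.994806 - (1.535353)) = 5.731048; f(w_3) = -2.673460

5.73105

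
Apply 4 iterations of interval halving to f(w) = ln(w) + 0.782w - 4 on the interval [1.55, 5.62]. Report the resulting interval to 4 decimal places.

[3.3306, 3.5850]

f(1.550000) = -2.349645, f(5.620000) = 2.121172 (opposite signs)
step 1: m = 3.585000, f(m) = 0.080228 > 0 → root in [1.550000, 3.585000]
step 2: m = 2.567500, f(m) = -1.049282 < 0 → root in [2.567500, 3.585000]
step 3: m = 3.076250, f(m) = -0.470661 < 0 → root in [3.076250, 3.585000]
step 4: m = 3.330625, f(m) = -0.192291 < 0 → root in [3.330625, 3.585000]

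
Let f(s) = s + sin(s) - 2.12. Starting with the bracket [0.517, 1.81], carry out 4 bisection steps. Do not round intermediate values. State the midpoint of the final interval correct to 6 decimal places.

1.203906

f(0.517000) = -1.108726, f(1.810000) = 0.661527 (opposite signs)
step 1: m = 1.163500, f(m) = -0.038305 < 0 → root in [1.163500, 1.810000]
step 2: m = 1.486750, f(m) = 0.363220 > 0 → root in [1.163500, 1.486750]
step 3: m = 1.325125, f(m) = 0.175099 > 0 → root in [1.163500, 1.325125]
step 4: m = 1.244312, f(m) = 0.071488 > 0 → root in [1.163500, 1.244312]
Midpoint of [1.163500, 1.244312] = 1.203906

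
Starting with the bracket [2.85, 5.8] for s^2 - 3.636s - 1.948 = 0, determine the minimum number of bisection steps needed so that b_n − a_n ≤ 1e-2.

9

Initial width b − a = 5.8 − 2.85 = 2.950000.
After n steps the width is (b−a)/2^n; need (b−a)/2^n ≤ 1e-2.
So n ≥ log₂(2.950000/1e-2) = log₂(295.0000) ≈ 8.2046.
Hence n = 9.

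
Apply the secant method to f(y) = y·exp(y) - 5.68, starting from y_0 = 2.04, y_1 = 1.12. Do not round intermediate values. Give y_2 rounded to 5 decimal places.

f(y_0) = 10.008843, f(y_1) = -2.247363
y_2 = 1.120000 - (-2.247363)·(1.120000 - 2.040000)/(-2.247363 - (10.008843)) = 1.288696; f(y_2) = -1.004542

1.28870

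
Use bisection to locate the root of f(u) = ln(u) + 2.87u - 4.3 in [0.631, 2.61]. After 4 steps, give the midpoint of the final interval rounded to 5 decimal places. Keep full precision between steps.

1.43497

f(0.631000) = -2.949479, f(2.610000) = 4.150050 (opposite signs)
step 1: m = 1.620500, f(m) = 0.833570 > 0 → root in [0.631000, 1.620500]
step 2: m = 1.125750, f(m) = -0.950648 < 0 → root in [1.125750, 1.620500]
step 3: m = 1.373125, f(m) = -0.042042 < 0 → root in [1.373125, 1.620500]
step 4: m = 1.496812, f(m) = 0.399190 > 0 → root in [1.373125, 1.496812]
Midpoint of [1.373125, 1.496812] = 1.434969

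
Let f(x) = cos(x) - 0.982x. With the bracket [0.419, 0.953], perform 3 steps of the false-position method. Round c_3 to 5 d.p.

f(0.419000) = 0.502038, f(0.953000) = -0.356606
step 1: c = 0.731223, f(c) = 0.026297 > 0 → new bracket [0.731223, 0.953000]
step 2: c = 0.746454, f(c) = 0.001083 > 0 → new bracket [0.746454, 0.953000]
step 3: c = 0.747080, f(c) = 0.000044 > 0 → new bracket [0.747080, 0.953000]

0.74708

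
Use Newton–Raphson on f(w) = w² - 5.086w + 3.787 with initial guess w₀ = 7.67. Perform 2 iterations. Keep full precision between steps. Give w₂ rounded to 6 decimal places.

4.429759

f'(w) = 2w - 5.086
w_0 = 7.670000: f = 23.606280, f' = 10.254000 → w_1 = 7.670000 - (23.606280)/(10.254000) = 5.367847
w_1 = 5.367847: f = 5.299910, f' = 5.649693 → w_2 = 5.367847 - (5.299910)/(5.649693) = 4.429759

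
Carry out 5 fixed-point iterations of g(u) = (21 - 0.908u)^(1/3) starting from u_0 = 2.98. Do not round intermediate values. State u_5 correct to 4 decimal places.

2.6493

u_1 = g(2.980000) = 2.634941
u_2 = g(2.634941) = 2.649898
u_3 = g(2.649898) = 2.649253
u_4 = g(2.649253) = 2.649281
u_5 = g(2.649281) = 2.649280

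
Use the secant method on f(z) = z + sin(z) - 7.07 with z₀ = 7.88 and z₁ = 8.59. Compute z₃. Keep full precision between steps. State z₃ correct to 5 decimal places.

f(z_0) = 1.809662, f(z_1) = 2.261147
z_2 = 8.590000 - (2.261147)·(8.590000 - 7.880000)/(2.261147 - (1.809662)) = 5.034153; f(z_2) = -2.984526
z_3 = 5.034153 - (-2.984526)·(5.034153 - 8.590000)/(-2.984526 - (2.261147)) = 7.057252; f(z_3) = 0.686301

7.05725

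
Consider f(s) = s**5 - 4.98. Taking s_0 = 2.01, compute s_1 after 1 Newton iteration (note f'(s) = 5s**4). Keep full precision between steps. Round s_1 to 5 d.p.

s_0 = 2.010000: f = 27.828040, f' = 81.612040 → s_1 = 2.010000 - (27.828040)/(81.612040) = 1.669020

1.66902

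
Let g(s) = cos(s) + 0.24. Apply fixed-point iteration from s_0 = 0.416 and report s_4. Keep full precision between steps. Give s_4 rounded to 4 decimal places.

0.7466

s_1 = g(0.416000) = 1.154713
s_2 = g(1.154713) = 0.644181
s_3 = g(0.644181) = 1.039592
s_4 = g(1.039592) = 0.746572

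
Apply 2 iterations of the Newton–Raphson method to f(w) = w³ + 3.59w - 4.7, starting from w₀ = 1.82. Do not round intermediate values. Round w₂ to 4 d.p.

1.0376

f'(w) = 3w² + 3.59
w_0 = 1.820000: f = 7.862368, f' = 13.527200 → w_1 = 1.820000 - (7.862368)/(13.527200) = 1.238773
w_1 = 1.238773: f = 1.648168, f' = 8.193679 → w_2 = 1.238773 - (1.648168)/(8.193679) = 1.037622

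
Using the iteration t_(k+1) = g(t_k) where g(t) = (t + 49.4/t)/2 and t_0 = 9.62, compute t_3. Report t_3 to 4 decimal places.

7.0285

t_1 = g(9.620000) = 7.377568
t_2 = g(7.377568) = 7.036771
t_3 = g(7.036771) = 7.028518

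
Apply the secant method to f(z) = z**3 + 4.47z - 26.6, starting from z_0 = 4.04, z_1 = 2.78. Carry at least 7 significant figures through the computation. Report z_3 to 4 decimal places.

2.5005

f(z_0) = 57.398064, f(z_1) = 7.311552
z_2 = 2.780000 - (7.311552)·(2.780000 - 4.040000)/(7.311552 - (57.398064)) = 2.596067; f(z_2) = 2.500782
z_3 = 2.596067 - (2.500782)·(2.596067 - 2.780000)/(2.500782 - (7.311552)) = 2.500453; f(z_3) = 0.210528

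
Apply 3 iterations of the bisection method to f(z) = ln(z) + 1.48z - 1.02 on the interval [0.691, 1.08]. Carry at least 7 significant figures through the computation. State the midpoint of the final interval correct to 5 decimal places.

f(0.691000) = -0.366935, f(1.080000) = 0.655361 (opposite signs)
step 1: m = 0.885500, f(m) = 0.168937 > 0 → root in [0.691000, 0.885500]
step 2: m = 0.788250, f(m) = -0.091330 < 0 → root in [0.788250, 0.885500]
step 3: m = 0.836875, f(m) = 0.040494 > 0 → root in [0.788250, 0.836875]
Midpoint of [0.788250, 0.836875] = 0.812562

0.81256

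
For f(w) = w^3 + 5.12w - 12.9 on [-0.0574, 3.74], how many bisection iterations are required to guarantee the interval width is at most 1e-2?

9

Initial width b − a = 3.74 − -0.0574 = 3.797400.
After n steps the width is (b−a)/2^n; need (b−a)/2^n ≤ 1e-2.
So n ≥ log₂(3.797400/1e-2) = log₂(379.7400) ≈ 8.5689.
Hence n = 9.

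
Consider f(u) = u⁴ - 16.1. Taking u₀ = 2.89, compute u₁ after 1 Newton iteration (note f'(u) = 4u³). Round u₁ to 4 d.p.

u_0 = 2.890000: f = 53.657574, f' = 96.550276 → u_1 = 2.890000 - (53.657574)/(96.550276) = 2.334253

2.3343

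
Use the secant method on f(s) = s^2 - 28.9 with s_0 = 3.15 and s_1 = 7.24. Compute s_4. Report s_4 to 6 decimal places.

f(s_0) = -18.977500, f(s_1) = 23.517600
s_2 = 7.240000 - (23.517600)·(7.240000 - 3.150000)/(23.517600 - (-18.977500)) = 4.976516; f(s_2) = -4.134290
s_3 = 4.976516 - (-4.134290)·(4.976516 - 7.240000)/(-4.134290 - (23.517600)) = 5.314934; f(s_3) = -0.651477
s_4 = 5.314934 - (-0.651477)·(5.314934 - 4.976516)/(-0.651477 - (-4.134290)) = 5.378237; f(s_4) = 0.025430

5.378237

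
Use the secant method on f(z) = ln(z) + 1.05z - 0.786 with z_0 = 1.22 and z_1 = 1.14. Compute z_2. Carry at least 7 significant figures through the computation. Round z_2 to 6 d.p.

0.854389

f(z_0) = 0.693851, f(z_1) = 0.542028
z_2 = 1.140000 - (0.542028)·(1.140000 - 1.220000)/(0.542028 - (0.693851)) = 0.854389; f(z_2) = -0.046261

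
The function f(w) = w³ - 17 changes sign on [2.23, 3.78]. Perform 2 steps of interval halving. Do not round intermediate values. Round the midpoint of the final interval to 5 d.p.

2.42375

f(2.230000) = -5.910433, f(3.780000) = 37.010152 (opposite signs)
step 1: m = 3.005000, f(m) = 10.135225 > 0 → root in [2.230000, 3.005000]
step 2: m = 2.617500, f(m) = 0.933294 > 0 → root in [2.230000, 2.617500]
Midpoint of [2.230000, 2.617500] = 2.423750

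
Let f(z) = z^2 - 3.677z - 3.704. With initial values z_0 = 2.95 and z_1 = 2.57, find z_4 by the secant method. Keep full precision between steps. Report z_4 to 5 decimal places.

Secant update: z_(k+1) = z_k − f(z_k)·(z_k − z_(k-1))/(f(z_k) − f(z_(k-1))).
f(z_0) = -5.848650, f(z_1) = -6.548990
z_2 = 2.570000 - (-6.548990)·(2.570000 - 2.950000)/(-6.548990 - (-5.848650)) = 6.123440; f(z_2) = 11.276629
z_3 = 6.123440 - (11.276629)·(6.123440 - 2.570000)/(11.276629 - (-6.548990)) = 3.875505; f(z_3) = -2.934691
z_4 = 3.875505 - (-2.934691)·(3.875505 - 6.123440)/(-2.934691 - (11.276629)) = 4.339712; f(z_4) = -0.828019

4.33971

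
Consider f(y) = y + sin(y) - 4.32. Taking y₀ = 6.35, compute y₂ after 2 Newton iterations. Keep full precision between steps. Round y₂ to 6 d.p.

Newton update: y ← y − f(y)/f'(y).
f'(y) = 1 + cos(y)
y_0 = 6.350000: f = 2.096765, f' = 1.997769 → y_1 = 6.350000 - (2.096765)/(1.997769) = 5.300447
y_1 = 5.300447: f = 0.148427, f' = 1.554746 → y_2 = 5.300447 - (0.148427)/(1.554746) = 5.204980

5.204980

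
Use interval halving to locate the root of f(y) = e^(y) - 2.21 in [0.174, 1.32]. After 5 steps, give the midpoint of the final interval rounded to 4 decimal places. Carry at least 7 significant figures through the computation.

0.8007

f(0.174000) = -1.019944, f(1.320000) = 1.533421 (opposite signs)
step 1: m = 0.747000, f(m) = -0.099341 < 0 → root in [0.747000, 1.320000]
step 2: m = 1.033500, f(m) = 0.600887 > 0 → root in [0.747000, 1.033500]
step 3: m = 0.890250, f(m) = 0.225739 > 0 → root in [0.747000, 0.890250]
step 4: m = 0.818625, f(m) = 0.057380 > 0 → root in [0.747000, 0.818625]
step 5: m = 0.782812, f(m) = -0.022384 < 0 → root in [0.782812, 0.818625]
Midpoint of [0.782812, 0.818625] = 0.800719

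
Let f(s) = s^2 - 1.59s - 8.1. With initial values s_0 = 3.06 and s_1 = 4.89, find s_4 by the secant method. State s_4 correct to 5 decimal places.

3.75044

Secant update: s_(k+1) = s_k − f(s_k)·(s_k − s_(k-1))/(f(s_k) − f(s_(k-1))).
f(s_0) = -3.601800, f(s_1) = 8.037000
s_2 = 4.890000 - (8.037000)·(4.890000 - 3.060000)/(8.037000 - (-3.601800)) = 3.626321; f(s_2) = -0.715648
s_3 = 3.626321 - (-0.715648)·(3.626321 - 4.890000)/(-0.715648 - (8.037000)) = 3.729644; f(s_3) = -0.119891
s_4 = 3.729644 - (-0.119891)·(3.729644 - 3.626321)/(-0.119891 - (-0.715648)) = 3.750437; f(s_4) = 0.002581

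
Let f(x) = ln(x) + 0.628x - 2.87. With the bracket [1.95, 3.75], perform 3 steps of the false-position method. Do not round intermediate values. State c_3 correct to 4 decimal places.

f(1.950000) = -0.977571, f(3.750000) = 0.806756
step 1: c = 2.936158, f(c) = 0.051009 > 0 → new bracket [1.950000, 2.936158]
step 2: c = 2.887253, f(c) = 0.003500 > 0 → new bracket [1.950000, 2.887253]
step 3: c = 2.883909, f(c) = 0.000241 > 0 → new bracket [1.950000, 2.883909]

2.8839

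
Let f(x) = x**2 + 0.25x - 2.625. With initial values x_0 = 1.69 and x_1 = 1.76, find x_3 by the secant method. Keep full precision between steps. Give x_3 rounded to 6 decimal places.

1.500985

f(x_0) = 0.653600, f(x_1) = 0.912600
x_2 = 1.760000 - (0.912600)·(1.760000 - 1.690000)/(0.912600 - (0.653600)) = 1.513351; f(x_2) = 0.043570
x_3 = 1.513351 - (0.043570)·(1.513351 - 1.760000)/(0.043570 - (0.912600)) = 1.500985; f(x_3) = 0.003203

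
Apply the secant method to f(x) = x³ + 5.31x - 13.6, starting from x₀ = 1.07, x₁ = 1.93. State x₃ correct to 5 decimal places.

1.67016

Secant update: x_(k+1) = x_k − f(x_k)·(x_k − x_(k-1))/(f(x_k) − f(x_(k-1))).
f(x_0) = -6.693257, f(x_1) = 3.837357
x_2 = 1.930000 - (3.837357)·(1.930000 - 1.070000)/(3.837357 - (-6.693257)) = 1.616616; f(x_2) = -0.790830
x_3 = 1.616616 - (-0.790830)·(1.616616 - 1.930000)/(-0.790830 - (3.837357)) = 1.670165; f(x_3) = -0.072586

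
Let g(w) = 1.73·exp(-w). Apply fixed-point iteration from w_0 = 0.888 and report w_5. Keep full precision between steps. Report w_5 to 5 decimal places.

0.75796

w_1 = g(0.888000) = 0.711857
w_2 = g(0.711857) = 0.848967
w_3 = g(0.848967) = 0.740192
w_4 = g(0.740192) = 0.825248
w_5 = g(0.825248) = 0.757958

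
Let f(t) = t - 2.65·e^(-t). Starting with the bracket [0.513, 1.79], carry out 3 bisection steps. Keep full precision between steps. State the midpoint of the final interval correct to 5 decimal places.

0.91206

f(0.513000) = -1.073546, f(1.790000) = 1.347556 (opposite signs)
step 1: m = 1.151500, f(m) = 0.313670 > 0 → root in [0.513000, 1.151500]
step 2: m = 0.832250, f(m) = -0.320684 < 0 → root in [0.832250, 1.151500]
step 3: m = 0.991875, f(m) = 0.009041 > 0 → root in [0.832250, 0.991875]
Midpoint of [0.832250, 0.991875] = 0.912062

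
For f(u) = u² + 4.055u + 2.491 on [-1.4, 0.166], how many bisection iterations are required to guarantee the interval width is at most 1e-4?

14

Initial width b − a = 0.166 − -1.4 = 1.566000.
After n steps the width is (b−a)/2^n; need (b−a)/2^n ≤ 1e-4.
So n ≥ log₂(1.566000/1e-4) = log₂(15660.0000) ≈ 13.9348.
Hence n = 14.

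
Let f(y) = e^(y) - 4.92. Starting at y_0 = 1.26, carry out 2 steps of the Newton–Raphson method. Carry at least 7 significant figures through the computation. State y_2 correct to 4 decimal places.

1.5952

f'(y) = e^(y)
y_0 = 1.260000: f = -1.394579, f' = 3.525421 → y_1 = 1.260000 - (-1.394579)/(3.525421) = 1.655578
y_1 = 1.655578: f = 0.316105, f' = 5.236105 → y_2 = 1.655578 - (0.316105)/(5.236105) = 1.595208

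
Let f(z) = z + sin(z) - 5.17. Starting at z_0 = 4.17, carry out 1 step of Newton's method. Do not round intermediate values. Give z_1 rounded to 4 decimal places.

f'(z) = 1 + cos(z)
z_0 = 4.170000: f = -1.856478, f' = 0.483816 → z_1 = 4.170000 - (-1.856478)/(0.483816) = 8.007154

8.0072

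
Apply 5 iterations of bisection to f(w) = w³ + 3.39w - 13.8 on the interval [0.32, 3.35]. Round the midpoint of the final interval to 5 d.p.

f(0.320000) = -12.682432, f(3.350000) = 35.151875 (opposite signs)
step 1: m = 1.835000, f(m) = -1.400492 < 0 → root in [1.835000, 3.350000]
step 2: m = 2.592500, f(m) = 12.412913 > 0 → root in [1.835000, 2.592500]
step 3: m = 2.213750, f(m) = 4.553513 > 0 → root in [1.835000, 2.213750]
step 4: m = 2.024375, f(m) = 1.358711 > 0 → root in [1.835000, 2.024375]
step 5: m = 1.929688, f(m) = -0.072794 < 0 → root in [1.929688, 2.024375]
Midpoint of [1.929688, 2.024375] = 1.977031

1.97703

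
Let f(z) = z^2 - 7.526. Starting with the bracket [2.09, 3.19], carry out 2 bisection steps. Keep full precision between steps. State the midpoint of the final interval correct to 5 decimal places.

f(2.090000) = -3.157900, f(3.190000) = 2.650100 (opposite signs)
step 1: m = 2.640000, f(m) = -0.556400 < 0 → root in [2.640000, 3.190000]
step 2: m = 2.915000, f(m) = 0.971225 > 0 → root in [2.640000, 2.915000]
Midpoint of [2.640000, 2.915000] = 2.777500

2.77750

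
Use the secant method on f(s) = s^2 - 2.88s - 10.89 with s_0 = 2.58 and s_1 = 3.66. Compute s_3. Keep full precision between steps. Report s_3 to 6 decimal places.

Secant update: s_(k+1) = s_k − f(s_k)·(s_k − s_(k-1))/(f(s_k) − f(s_(k-1))).
f(s_0) = -11.664000, f(s_1) = -8.035200
s_2 = 3.660000 - (-8.035200)·(3.660000 - 2.580000)/(-8.035200 - (-11.664000)) = 6.051429; f(s_2) = 8.301673
s_3 = 6.051429 - (8.301673)·(6.051429 - 3.660000)/(8.301673 - (-8.035200)) = 4.836211; f(s_3) = -1.429352

4.836211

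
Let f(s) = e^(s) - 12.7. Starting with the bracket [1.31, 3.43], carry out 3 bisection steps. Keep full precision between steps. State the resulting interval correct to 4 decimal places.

[2.3700, 2.6350]

f(1.310000) = -8.993826, f(3.430000) = 18.176643 (opposite signs)
step 1: m = 2.370000, f(m) = -2.002608 < 0 → root in [2.370000, 3.430000]
step 2: m = 2.900000, f(m) = 5.474145 > 0 → root in [2.370000, 2.900000]
step 3: m = 2.635000, f(m) = 1.243312 > 0 → root in [2.370000, 2.635000]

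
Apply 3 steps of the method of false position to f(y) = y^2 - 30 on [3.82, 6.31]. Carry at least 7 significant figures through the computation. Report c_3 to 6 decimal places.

5.476537

f(3.820000) = -15.407600, f(6.310000) = 9.816100
step 1: c = 5.340987, f(c) = -1.473856 < 0 → new bracket [5.340987, 6.310000]
step 2: c = 5.467488, f(c) = -0.106578 < 0 → new bracket [5.467488, 6.310000]
step 3: c = 5.476537, f(c) = -0.007542 < 0 → new bracket [5.476537, 6.310000]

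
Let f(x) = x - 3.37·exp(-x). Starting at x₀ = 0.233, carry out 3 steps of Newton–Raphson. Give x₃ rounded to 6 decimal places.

1.110251

f'(x) = 1 + 3.37·exp(-x)
x_0 = 0.233000: f = -2.436558, f' = 3.669558 → x_1 = 0.233000 - (-2.436558)/(3.669558) = 0.896992
x_1 = 0.896992: f = -0.477275, f' = 2.374267 → x_2 = 0.896992 - (-0.477275)/(2.374267) = 1.098012
x_2 = 1.098012: f = -0.025996, f' = 2.124008 → x_3 = 1.098012 - (-0.025996)/(2.124008) = 1.110251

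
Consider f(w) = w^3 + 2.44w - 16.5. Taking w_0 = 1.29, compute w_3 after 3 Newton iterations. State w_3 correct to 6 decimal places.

Newton update: w ← w − f(w)/f'(w).
f'(w) = 3w^2 + 2.44
w_0 = 1.290000: f = -11.205711, f' = 7.432300 → w_1 = 1.290000 - (-11.205711)/(7.432300) = 2.797704
w_1 = 2.797704: f = 12.224449, f' = 25.921449 → w_2 = 2.797704 - (12.224449)/(25.921449) = 2.326108
w_2 = 2.326108: f = 1.761767, f' = 18.672341 → w_3 = 2.326108 - (1.761767)/(18.672341) = 2.231757

2.231757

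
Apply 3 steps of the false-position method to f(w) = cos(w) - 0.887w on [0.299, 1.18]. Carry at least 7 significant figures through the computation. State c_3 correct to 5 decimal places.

0.79174

f(0.299000) = 0.690419, f(1.180000) = -0.665735
step 1: c = 0.747518, f(c) = 0.070331 > 0 → new bracket [0.747518, 1.180000]
step 2: c = 0.788841, f(c) = 0.004966 > 0 → new bracket [0.788841, 1.180000]
step 3: c = 0.791737, f(c) = 0.000339 > 0 → new bracket [0.791737, 1.180000]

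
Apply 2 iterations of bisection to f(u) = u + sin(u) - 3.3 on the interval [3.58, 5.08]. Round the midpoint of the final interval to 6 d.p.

4.142500

f(3.580000) = -0.144498, f(5.080000) = 0.846811 (opposite signs)
step 1: m = 4.330000, f(m) = 0.102224 > 0 → root in [3.580000, 4.330000]
step 2: m = 3.955000, f(m) = -0.071632 < 0 → root in [3.955000, 4.330000]
Midpoint of [3.955000, 4.330000] = 4.142500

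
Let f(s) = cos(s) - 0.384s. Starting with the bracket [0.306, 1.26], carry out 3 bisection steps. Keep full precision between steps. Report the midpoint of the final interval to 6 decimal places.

f(0.306000) = 0.836042, f(1.260000) = -0.178023 (opposite signs)
step 1: m = 0.783000, f(m) = 0.408129 > 0 → root in [0.783000, 1.260000]
step 2: m = 1.021500, f(m) = 0.129831 > 0 → root in [1.021500, 1.260000]
step 3: m = 1.140750, f(m) = -0.021135 < 0 → root in [1.021500, 1.140750]
Midpoint of [1.021500, 1.140750] = 1.081125

1.081125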